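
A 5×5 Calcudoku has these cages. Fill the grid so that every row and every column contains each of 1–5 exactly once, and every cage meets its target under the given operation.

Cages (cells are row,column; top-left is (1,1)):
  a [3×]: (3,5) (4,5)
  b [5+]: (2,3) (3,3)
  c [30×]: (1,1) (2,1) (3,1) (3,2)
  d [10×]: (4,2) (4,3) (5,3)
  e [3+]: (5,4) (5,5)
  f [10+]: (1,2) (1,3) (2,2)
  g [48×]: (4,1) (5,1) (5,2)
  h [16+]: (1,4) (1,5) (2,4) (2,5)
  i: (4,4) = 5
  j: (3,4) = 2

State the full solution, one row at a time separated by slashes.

1 2 3 4 5 / 2 5 1 3 4 / 5 3 4 2 1 / 4 1 2 5 3 / 3 4 5 1 2

J is a freebie, so (3,4) = 2.
Cage g has product 48, so (4,1) = 4.
Cage i is given, so (4,4) = 5.
Cage g needs product 48, which forces (5,1) = 3.
The 3 cells of cage g must have product 48, which forces (5,2) = 4.
Column 4 already has 2, so (5,4) = 1.
1 is placed in row 5, which forces (5,5) = 2.
Cage c has product 30, so (3,2) = 3.
Row 3 now contains 3, leaving (3,5) = 1.
1 is placed in column 5, so (4,5) = 3.
Row 5 now contains 2, which forces (5,3) = 5.
Cage b needs two cells with sum 5, so (2,3) = 1.
Row 3 already has 1, so (3,1) = 5.
Row 3 already has 1; hence (3,3) = 4.
1 is placed in column 3; hence (4,3) = 2.
Cage c has product 30, which forces (1,1) = 1.
Column 3 now contains 4, so (1,3) = 3.
Row 1 already has 3; hence (1,4) = 4.
4 is placed in row 1, so (1,5) = 5.
Row 2 now contains 1, so (2,1) = 2.
Row 2 already has 2, which forces (2,2) = 5.
Column 4 now contains 4, so (2,4) = 3.
5 is placed in column 5, which forces (2,5) = 4.
Row 4 now contains 2, leaving (4,2) = 1.
Row 1 already has 5, so (1,2) = 2.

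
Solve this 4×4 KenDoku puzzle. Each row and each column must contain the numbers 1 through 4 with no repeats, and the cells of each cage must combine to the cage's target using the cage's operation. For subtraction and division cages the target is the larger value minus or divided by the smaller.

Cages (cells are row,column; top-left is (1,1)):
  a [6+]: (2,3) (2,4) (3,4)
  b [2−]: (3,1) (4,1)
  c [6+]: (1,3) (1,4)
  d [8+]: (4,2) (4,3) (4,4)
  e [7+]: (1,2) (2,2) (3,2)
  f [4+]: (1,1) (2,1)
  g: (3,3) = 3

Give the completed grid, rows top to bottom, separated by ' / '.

3 1 4 2 / 1 4 2 3 / 4 2 3 1 / 2 3 1 4

Cage g is given; hence (3,3) = 3.
In row 1, 3 can only go at (1,1), so (1,1) = 3.
Column 1 already has 3, so (2,1) = 1.
1 is placed in row 2, so (2,3) = 2.
Column 3 now contains 2; hence (1,3) = 4.
The two cells of cage c must have sum 6, which forces (1,4) = 2.
Row 2 now contains 2, leaving (2,2) = 4.
Cage a has sum 6, so (2,4) = 3.
The 3 cells of cage a must have sum 6, which forces (3,4) = 1.
4 is placed in column 3, leaving (4,3) = 1.
Column 4 already has 1; hence (4,4) = 4.
2 is placed in row 1, leaving (1,2) = 1.
Cage b's pair has difference 2, leaving (3,1) = 4.
1 is placed in row 3, leaving (3,2) = 2.
Row 4 already has 4, so (4,1) = 2.
Row 4 now contains 1; hence (4,2) = 3.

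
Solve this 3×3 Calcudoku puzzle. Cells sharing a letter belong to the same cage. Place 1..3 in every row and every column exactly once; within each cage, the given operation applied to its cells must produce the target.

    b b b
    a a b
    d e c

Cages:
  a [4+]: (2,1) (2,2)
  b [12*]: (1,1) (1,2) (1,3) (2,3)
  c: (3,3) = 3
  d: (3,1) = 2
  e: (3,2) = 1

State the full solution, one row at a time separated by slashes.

3 2 1 / 1 3 2 / 2 1 3

Cage b has product 12; hence (2,3) = 2.
Cage d is given, so (3,1) = 2.
Cage e is a single given cell, which forces (3,2) = 1.
Cage c is given, leaving (3,3) = 3.
Cage b has product 12, leaving (1,1) = 3.
Cage b needs product 12; hence (1,2) = 2.
Column 3 now contains 3, which forces (1,3) = 1.
The two cells of cage a must have sum 4, leaving (2,1) = 1.
Column 2 already has 1, leaving (2,2) = 3.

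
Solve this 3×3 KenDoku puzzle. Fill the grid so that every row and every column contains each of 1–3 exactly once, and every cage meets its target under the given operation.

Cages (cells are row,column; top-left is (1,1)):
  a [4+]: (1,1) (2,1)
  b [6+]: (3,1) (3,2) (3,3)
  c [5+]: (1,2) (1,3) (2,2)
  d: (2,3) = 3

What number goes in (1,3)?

D is a freebie, leaving (2,3) = 3.
Cage a needs two cells with sum 4; hence (1,1) = 3.
Row 1 now contains 3, which forces (1,2) = 1.
1 is placed in row 1, so (1,3) = 2.
Row 2 already has 3, leaving (2,1) = 1.
Column 2 now contains 1, so (2,2) = 2.
1 is placed in column 1, leaving (3,1) = 2.
2 is placed in column 2, so (3,2) = 3.
2 is placed in column 3; hence (3,3) = 1.
Filled in: 3 1 2 / 1 2 3 / 2 3 1.

2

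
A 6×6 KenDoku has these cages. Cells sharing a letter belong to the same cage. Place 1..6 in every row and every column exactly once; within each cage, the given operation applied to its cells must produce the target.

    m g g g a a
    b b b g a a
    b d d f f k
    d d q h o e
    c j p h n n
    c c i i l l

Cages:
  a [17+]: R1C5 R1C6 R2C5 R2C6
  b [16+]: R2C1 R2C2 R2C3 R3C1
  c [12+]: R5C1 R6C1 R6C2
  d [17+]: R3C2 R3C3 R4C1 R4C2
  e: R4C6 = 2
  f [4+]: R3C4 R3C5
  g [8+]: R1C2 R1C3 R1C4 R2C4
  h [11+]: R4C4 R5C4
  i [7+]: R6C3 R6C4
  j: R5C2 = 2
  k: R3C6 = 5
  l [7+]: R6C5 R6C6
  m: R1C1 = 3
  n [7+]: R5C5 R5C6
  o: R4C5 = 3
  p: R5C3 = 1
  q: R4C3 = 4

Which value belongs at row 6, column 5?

Cage m is given; hence R1C1 = 3.
Cage k is given, so R3C6 = 5.
Q is a freebie, which forces R4C3 = 4.
Cage o is a single given cell, so R4C5 = 3.
Cage e is a single given cell, leaving R4C6 = 2.
Cage j is a single given cell, so R5C2 = 2.
Cage p is a single given cell, which forces R5C3 = 1.
Cage g needs sum 8; hence R1C2 = 1.
Column 3 now contains 1, so R1C3 = 2.
Cage g needs sum 8; hence R1C4 = 4.
Row 1 now contains 4, so R1C6 = 6.
The 4 cells of cage g must have sum 8, so R2C4 = 1.
Cage d has sum 17, leaving R3C2 = 4.
Column 3 already has 2, which forces R3C3 = 6.
Cage f needs two cells with sum 4, which forces R3C4 = 3.
Column 5 now contains 3, which forces R3C5 = 1.
The two cells of cage n must have sum 7, so R5C5 = 4.
The two cells of cage n must have sum 7, so R5C6 = 3.
Column 5 already has 4, so R6C5 = 6.
Column 6 already has 3; hence R6C6 = 1.
Row 1 already has 6; hence R1C5 = 5.
Cage a needs sum 17, leaving R2C5 = 2.
Column 6 already has 3, leaving R2C6 = 4.
1 is placed in row 3; hence R3C1 = 2.
Cage d needs sum 17, which forces R4C1 = 1.
Cage d needs sum 17, so R4C2 = 6.
6 is placed in row 4, which forces R4C4 = 5.
Cage c has sum 12, leaving R5C1 = 5.
Column 4 now contains 5, which forces R5C4 = 6.
2 is placed in column 1, leaving R6C1 = 4.
The two cells of cage i must have sum 7, so R6C3 = 5.
The two cells of cage i must have sum 7, which forces R6C4 = 2.
Column 1 now contains 5, which forces R2C1 = 6.
The 4 cells of cage b must have sum 16, so R2C2 = 5.
Column 3 now contains 5, which forces R2C3 = 3.
Row 6 already has 5, so R6C2 = 3.
Completed grid: 3 1 2 4 5 6 / 6 5 3 1 2 4 / 2 4 6 3 1 5 / 1 6 4 5 3 2 / 5 2 1 6 4 3 / 4 3 5 2 6 1.

6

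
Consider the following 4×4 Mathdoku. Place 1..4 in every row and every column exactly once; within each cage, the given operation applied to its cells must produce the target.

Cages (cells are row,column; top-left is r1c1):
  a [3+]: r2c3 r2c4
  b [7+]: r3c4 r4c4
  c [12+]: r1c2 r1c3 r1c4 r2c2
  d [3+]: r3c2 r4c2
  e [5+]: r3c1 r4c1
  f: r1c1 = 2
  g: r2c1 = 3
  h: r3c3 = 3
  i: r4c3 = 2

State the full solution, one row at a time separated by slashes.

2 3 4 1 / 3 4 1 2 / 1 2 3 4 / 4 1 2 3

Cage f is given, which forces r1c1 = 2.
G is a freebie, which forces r2c1 = 3.
3 is placed in row 2; hence r2c2 = 4.
Cage h is given; hence r3c3 = 3.
Row 3 already has 3, leaving r3c4 = 4.
Cage i is a single given cell, leaving r4c3 = 2.
Column 4 now contains 4, so r4c4 = 3.
Cage c has sum 12, which forces r1c2 = 3.
Cage c has sum 12; hence r1c3 = 4.
3 is placed in column 4, so r1c4 = 1.
Column 3 already has 2, so r2c3 = 1.
The two cells of cage a must have sum 3, so r2c4 = 2.
Row 3 now contains 4, which forces r3c1 = 1.
Cage d needs two cells with sum 3, which forces r3c2 = 2.
Cage e needs two cells with sum 5, which forces r4c1 = 4.
Row 4 already has 2; hence r4c2 = 1.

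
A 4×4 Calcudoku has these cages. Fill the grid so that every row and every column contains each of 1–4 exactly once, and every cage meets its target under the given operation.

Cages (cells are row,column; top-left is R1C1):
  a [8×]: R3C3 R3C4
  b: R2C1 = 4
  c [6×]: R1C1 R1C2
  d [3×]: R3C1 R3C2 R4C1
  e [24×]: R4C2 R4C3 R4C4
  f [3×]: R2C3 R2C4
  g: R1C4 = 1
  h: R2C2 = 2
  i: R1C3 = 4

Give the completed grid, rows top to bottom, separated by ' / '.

2 3 4 1 / 4 2 1 3 / 3 1 2 4 / 1 4 3 2

Cage i is a single given cell; hence R1C3 = 4.
Cage g is given, which forces R1C4 = 1.
Cage b is a single given cell, so R2C1 = 4.
Cage h is a single given cell, leaving R2C2 = 2.
Column 4 already has 1, so R2C4 = 3.
Cage d has product 3; hence R3C1 = 3.
The 3 cells of cage d must have product 3, leaving R3C2 = 1.
Column 3 already has 4, so R3C3 = 2.
2 is placed in row 3, leaving R3C4 = 4.
The 3 cells of cage d must have product 3, leaving R4C1 = 1.
2 is placed in column 3, leaving R4C3 = 3.
Column 4 already has 4; hence R4C4 = 2.
3 is placed in column 1, so R1C1 = 2.
Column 2 now contains 2, which forces R1C2 = 3.
Row 2 already has 3; hence R2C3 = 1.
3 is placed in row 4; hence R4C2 = 4.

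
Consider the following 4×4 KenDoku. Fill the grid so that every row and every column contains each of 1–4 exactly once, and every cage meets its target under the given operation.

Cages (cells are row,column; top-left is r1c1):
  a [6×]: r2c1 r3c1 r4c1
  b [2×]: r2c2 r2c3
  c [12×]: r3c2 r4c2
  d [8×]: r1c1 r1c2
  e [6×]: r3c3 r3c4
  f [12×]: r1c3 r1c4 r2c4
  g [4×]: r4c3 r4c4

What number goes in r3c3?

3

In row 2, 4 can only go at r2c4, so r2c4 = 4.
Cage g needs two cells with product 4, which forces r4c3 = 4.
Column 4 already has 4, which forces r4c4 = 1.
The 3 cells of cage f must have product 12, so r1c3 = 1.
Column 4 now contains 1, leaving r1c4 = 3.
Column 3 now contains 1; hence r2c3 = 2.
Cage c's pair has product 12, so r3c2 = 4.
Column 3 already has 2, so r3c3 = 3.
Column 4 already has 3, which forces r3c4 = 2.
Row 4 already has 4; hence r4c2 = 3.
The two cells of cage d must have product 8; hence r1c1 = 4.
Column 2 already has 4; hence r1c2 = 2.
Cage a needs product 6, which forces r2c1 = 3.
Row 2 already has 2, so r2c2 = 1.
Row 3 already has 2, which forces r3c1 = 1.
Row 4 now contains 3; hence r4c1 = 2.
Filled in: 4 2 1 3 / 3 1 2 4 / 1 4 3 2 / 2 3 4 1.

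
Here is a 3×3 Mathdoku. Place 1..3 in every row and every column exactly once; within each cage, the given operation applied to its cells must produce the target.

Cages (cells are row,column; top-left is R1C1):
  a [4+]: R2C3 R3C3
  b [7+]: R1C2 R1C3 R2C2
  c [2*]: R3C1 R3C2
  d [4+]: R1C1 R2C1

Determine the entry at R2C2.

Row 1 needs a 2, and only R1C3 is open for it.
Cage b needs sum 7, so R1C2 = 3.
The 3 cells of cage b must have sum 7; hence R2C2 = 2.
Column 2 already has 2, leaving R3C2 = 1.
Row 3 already has 1, which forces R3C3 = 3.
3 is placed in row 1, so R1C1 = 1.
Cage d needs two cells with sum 4, so R2C1 = 3.
Column 3 already has 3; hence R2C3 = 1.
Row 3 already has 1, so R3C1 = 2.
The full grid is 1 3 2 / 3 2 1 / 2 1 3.

2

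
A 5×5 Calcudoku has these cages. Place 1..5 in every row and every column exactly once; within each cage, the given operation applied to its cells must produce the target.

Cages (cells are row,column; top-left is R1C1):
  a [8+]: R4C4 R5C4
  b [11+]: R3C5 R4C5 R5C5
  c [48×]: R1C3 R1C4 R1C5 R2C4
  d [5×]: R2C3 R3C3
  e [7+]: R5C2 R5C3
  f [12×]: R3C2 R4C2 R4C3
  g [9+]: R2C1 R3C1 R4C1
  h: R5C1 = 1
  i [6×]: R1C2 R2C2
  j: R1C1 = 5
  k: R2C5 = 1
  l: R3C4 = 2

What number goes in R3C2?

4

Cage j is given; hence R1C1 = 5.
Cage k is a single given cell, so R2C5 = 1.
Cage l is given; hence R3C4 = 2.
Cage h is given, which forces R5C1 = 1.
Row 2 now contains 1, so R2C3 = 5.
Column 4 now contains 2, so R2C4 = 4.
Cage d needs two cells with product 5; hence R3C3 = 1.
Cage c needs product 48, which forces R1C4 = 1.
Cage f has product 12, leaving R4C2 = 1.
Row 1 needs a 2, and only R1C2 is open for it.
2 is placed in column 2, leaving R2C2 = 3.
3 is placed in column 2, so R3C2 = 4.
Row 3 already has 4, so R3C5 = 5.
Column 2 now contains 4; hence R5C2 = 5.
Row 5 now contains 5, which forces R5C4 = 3.
3 is placed in row 2, leaving R2C1 = 2.
Row 3 already has 4, so R3C1 = 3.
Cage g needs sum 9; hence R4C1 = 4.
The 3 cells of cage f must have product 12, leaving R4C3 = 3.
Column 4 now contains 3, which forces R4C4 = 5.
Row 4 already has 4; hence R4C5 = 2.
Cage e's pair has sum 7, leaving R5C3 = 2.
Column 5 already has 2, so R5C5 = 4.
Column 3 already has 3, which forces R1C3 = 4.
4 is placed in column 5, so R1C5 = 3.
Filled in: 5 2 4 1 3 / 2 3 5 4 1 / 3 4 1 2 5 / 4 1 3 5 2 / 1 5 2 3 4.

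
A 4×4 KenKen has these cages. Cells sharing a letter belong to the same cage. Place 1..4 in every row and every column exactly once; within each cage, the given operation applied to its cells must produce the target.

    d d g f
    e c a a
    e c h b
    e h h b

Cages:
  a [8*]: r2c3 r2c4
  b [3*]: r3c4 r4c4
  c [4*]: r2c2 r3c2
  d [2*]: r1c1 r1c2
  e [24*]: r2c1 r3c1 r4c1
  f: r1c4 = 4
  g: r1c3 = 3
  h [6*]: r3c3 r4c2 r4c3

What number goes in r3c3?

Cage g is a single given cell, so r1c3 = 3.
Cage f is a single given cell, which forces r1c4 = 4.
Column 4 now contains 4; hence r2c4 = 2.
Row 2 now contains 2, which forces r2c3 = 4.
Cage h has product 6, so r4c2 = 3.
Row 4 already has 3, so r4c4 = 1.
Row 2 now contains 4, so r2c1 = 3.
Row 2 now contains 4, which forces r2c2 = 1.
Cage c's pair has product 4, which forces r3c2 = 4.
The 3 cells of cage h must have product 6, so r3c3 = 1.
Column 4 already has 1, so r3c4 = 3.
Row 4 already has 1; hence r4c3 = 2.
The two cells of cage d must have product 2, which forces r1c1 = 1.
Column 2 already has 1, so r1c2 = 2.
Row 3 already has 4, leaving r3c1 = 2.
Row 4 already has 2, leaving r4c1 = 4.
Filled in: 1 2 3 4 / 3 1 4 2 / 2 4 1 3 / 4 3 2 1.

1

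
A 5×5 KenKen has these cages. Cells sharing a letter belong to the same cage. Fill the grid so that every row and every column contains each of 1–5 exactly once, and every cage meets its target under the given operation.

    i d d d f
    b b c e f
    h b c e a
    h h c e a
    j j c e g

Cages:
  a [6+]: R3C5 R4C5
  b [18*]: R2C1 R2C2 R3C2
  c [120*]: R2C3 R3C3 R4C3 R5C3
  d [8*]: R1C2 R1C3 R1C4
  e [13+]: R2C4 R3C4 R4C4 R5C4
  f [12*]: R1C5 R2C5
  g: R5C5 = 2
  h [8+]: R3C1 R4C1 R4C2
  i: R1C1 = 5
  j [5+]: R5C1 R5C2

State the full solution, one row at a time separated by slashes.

Cage i is a single given cell, leaving R1C1 = 5.
The 3 cells of cage b must have product 18, leaving R2C1 = 3.
The 3 cells of cage b must have product 18, leaving R2C2 = 2.
Row 2 already has 3; hence R2C5 = 4.
The 3 cells of cage b must have product 18, which forces R3C2 = 3.
Cage g is given, leaving R5C5 = 2.
Column 5 already has 4, so R1C5 = 3.
4 is placed in row 2, so R2C3 = 5.
Row 2 already has 5, which forces R2C4 = 1.
Cage h needs sum 8; hence R4C2 = 5.
5 is placed in row 4, which forces R4C5 = 1.
Cage h needs sum 8, leaving R3C1 = 1.
Column 5 now contains 1, leaving R3C5 = 5.
Row 4 now contains 1, leaving R4C1 = 2.
1 is placed in column 1; hence R5C1 = 4.
4 is placed in row 5, so R5C2 = 1.
4 is placed in row 5, leaving R5C3 = 3.
3 is placed in row 5, which forces R5C4 = 5.
Column 2 now contains 1, leaving R1C2 = 4.
The 3 cells of cage d must have product 8, so R1C3 = 1.
Cage d has product 8, leaving R1C4 = 2.
The 4 cells of cage c must have product 120, which forces R3C3 = 2.
Row 3 now contains 5, leaving R3C4 = 4.
3 is placed in column 3, which forces R4C3 = 4.
The 4 cells of cage e must have sum 13, leaving R4C4 = 3.

5 4 1 2 3 / 3 2 5 1 4 / 1 3 2 4 5 / 2 5 4 3 1 / 4 1 3 5 2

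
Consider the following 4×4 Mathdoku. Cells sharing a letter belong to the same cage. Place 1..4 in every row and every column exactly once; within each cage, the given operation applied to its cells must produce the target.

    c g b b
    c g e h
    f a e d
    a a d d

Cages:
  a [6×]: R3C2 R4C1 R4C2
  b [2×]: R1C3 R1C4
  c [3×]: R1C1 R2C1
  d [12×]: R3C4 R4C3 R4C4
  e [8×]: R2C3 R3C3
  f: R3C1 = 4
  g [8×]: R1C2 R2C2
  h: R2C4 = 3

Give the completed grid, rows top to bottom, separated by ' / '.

3 4 1 2 / 1 2 4 3 / 4 3 2 1 / 2 1 3 4

Cage h is a single given cell, which forces R2C4 = 3.
Cage f is given, leaving R3C1 = 4.
Row 3 now contains 4, so R3C3 = 2.
2 is placed in row 3, leaving R3C4 = 1.
Column 4 now contains 1, so R4C4 = 4.
Cage c needs two cells with product 3, leaving R1C1 = 3.
Column 3 now contains 2, leaving R1C3 = 1.
Column 4 now contains 1, which forces R1C4 = 2.
3 is placed in row 2; hence R2C1 = 1.
Column 3 now contains 2, which forces R2C3 = 4.
Row 3 now contains 1; hence R3C2 = 3.
1 is placed in column 1; hence R4C1 = 2.
Row 4 already has 2, so R4C2 = 1.
The 3 cells of cage d must have product 12, leaving R4C3 = 3.
Row 1 already has 2, so R1C2 = 4.
4 is placed in row 2; hence R2C2 = 2.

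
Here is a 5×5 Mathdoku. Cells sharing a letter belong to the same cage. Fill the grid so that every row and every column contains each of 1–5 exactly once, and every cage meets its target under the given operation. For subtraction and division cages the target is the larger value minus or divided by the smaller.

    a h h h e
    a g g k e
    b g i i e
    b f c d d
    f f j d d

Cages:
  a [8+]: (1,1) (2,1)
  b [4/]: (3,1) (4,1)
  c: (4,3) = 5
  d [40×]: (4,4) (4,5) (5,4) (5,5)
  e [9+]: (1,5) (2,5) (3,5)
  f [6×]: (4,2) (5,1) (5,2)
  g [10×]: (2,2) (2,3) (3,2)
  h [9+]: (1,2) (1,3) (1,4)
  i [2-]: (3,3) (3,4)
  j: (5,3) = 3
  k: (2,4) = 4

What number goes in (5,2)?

1

K is a freebie; hence (2,4) = 4.
C is a freebie; hence (4,3) = 5.
Cage j is given, which forces (5,3) = 3.
The 3 cells of cage f must have product 6; hence (4,2) = 3.
Cage h has sum 9; hence (1,4) = 3.
3 is placed in column 4; hence (3,4) = 2.
Column 4 now contains 2, leaving (4,4) = 1.
Column 4 already has 1, which forces (5,4) = 5.
3 is placed in row 1, so (1,1) = 5.
The two cells of cage a must have sum 8, leaving (2,1) = 3.
Cage b's pair has quotient 4; hence (3,1) = 1.
Row 3 now contains 1, so (3,2) = 5.
Cage i needs two cells with difference 2, leaving (3,3) = 4.
Row 3 now contains 4; hence (3,5) = 3.
Row 4 now contains 1, leaving (4,1) = 4.
4 is placed in row 4, so (4,5) = 2.
Column 1 now contains 1, which forces (5,1) = 2.
Row 5 now contains 2; hence (5,2) = 1.
2 is placed in column 5; hence (5,5) = 4.
The 3 cells of cage h must have sum 9, leaving (1,2) = 4.
Cage h needs sum 9; hence (1,3) = 2.
Column 5 now contains 4; hence (1,5) = 1.
Column 2 already has 1, leaving (2,2) = 2.
Cage g needs product 10; hence (2,3) = 1.
The 3 cells of cage e must have sum 9, leaving (2,5) = 5.
Completed grid: 5 4 2 3 1 / 3 2 1 4 5 / 1 5 4 2 3 / 4 3 5 1 2 / 2 1 3 5 4.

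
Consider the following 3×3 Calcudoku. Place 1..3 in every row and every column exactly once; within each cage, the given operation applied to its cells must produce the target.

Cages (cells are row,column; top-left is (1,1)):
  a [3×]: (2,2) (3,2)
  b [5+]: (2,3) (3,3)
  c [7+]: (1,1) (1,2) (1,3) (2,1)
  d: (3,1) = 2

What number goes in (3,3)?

3

The 4 cells of cage c must have sum 7; hence (2,1) = 1.
1 is placed in row 2; hence (2,2) = 3.
Row 2 now contains 3; hence (2,3) = 2.
Cage d is given; hence (3,1) = 2.
Column 2 already has 3, which forces (3,2) = 1.
Column 3 now contains 2, leaving (3,3) = 3.
Column 1 already has 2, so (1,1) = 3.
Column 2 now contains 1, so (1,2) = 2.
Column 3 now contains 3, leaving (1,3) = 1.
The full grid is 3 2 1 / 1 3 2 / 2 1 3.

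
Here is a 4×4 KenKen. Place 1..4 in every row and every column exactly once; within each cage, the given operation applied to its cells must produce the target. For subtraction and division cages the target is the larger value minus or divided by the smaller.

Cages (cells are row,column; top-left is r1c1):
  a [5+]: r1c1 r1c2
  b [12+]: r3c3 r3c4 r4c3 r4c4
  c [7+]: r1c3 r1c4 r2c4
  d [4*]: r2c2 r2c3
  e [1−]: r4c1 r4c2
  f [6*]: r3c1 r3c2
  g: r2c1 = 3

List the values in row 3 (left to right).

Cage g is given, so r2c1 = 3.
3 is placed in column 1, so r3c1 = 2.
Row 3 already has 2, which forces r3c2 = 3.
Cage e's pair has difference 1; hence r4c1 = 1.
The two cells of cage e must have difference 1, leaving r4c2 = 2.
Column 1 now contains 1, so r1c1 = 4.
The two cells of cage a must have sum 5, leaving r1c2 = 1.
1 is placed in row 1, which forces r1c3 = 2.
Row 1 now contains 2, which forces r1c4 = 3.
Column 2 now contains 1, which forces r2c2 = 4.
Row 2 already has 4, which forces r2c3 = 1.
Row 2 now contains 1, so r2c4 = 2.
Column 3 now contains 1, leaving r3c3 = 4.
4 is placed in row 3, so r3c4 = 1.
4 is placed in column 3, leaving r4c3 = 3.
3 is placed in column 4, so r4c4 = 4.
The full grid is 4 1 2 3 / 3 4 1 2 / 2 3 4 1 / 1 2 3 4.

2 3 4 1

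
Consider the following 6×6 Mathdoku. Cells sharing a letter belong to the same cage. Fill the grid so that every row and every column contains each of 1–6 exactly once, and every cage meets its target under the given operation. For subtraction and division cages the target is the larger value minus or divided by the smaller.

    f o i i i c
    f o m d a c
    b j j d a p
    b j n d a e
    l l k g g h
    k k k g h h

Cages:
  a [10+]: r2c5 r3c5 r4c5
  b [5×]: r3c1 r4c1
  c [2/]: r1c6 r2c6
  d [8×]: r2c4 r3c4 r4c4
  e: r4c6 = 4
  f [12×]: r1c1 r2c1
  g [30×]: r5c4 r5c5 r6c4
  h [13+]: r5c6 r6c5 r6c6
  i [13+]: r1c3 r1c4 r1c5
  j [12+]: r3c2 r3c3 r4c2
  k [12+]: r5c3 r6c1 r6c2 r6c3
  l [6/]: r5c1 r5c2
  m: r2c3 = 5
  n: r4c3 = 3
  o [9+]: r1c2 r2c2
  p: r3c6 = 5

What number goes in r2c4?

Cage m is a single given cell, leaving r2c3 = 5.
Cage p is given, which forces r3c6 = 5.
N is a freebie, leaving r4c3 = 3.
Cage e is given; hence r4c6 = 4.
Row 3 now contains 5, which forces r3c1 = 1.
The two cells of cage b must have product 5, so r4c1 = 5.
Column 1 already has 1; hence r5c1 = 6.
6 is placed in row 5, which forces r5c2 = 1.
The 4 cells of cage k must have sum 12; hence r6c3 = 1.
Cage h has sum 13, so r6c6 = 6.
Row 1 needs a 1, and only r1c6 is open for it.
1 is placed in column 6, which forces r2c6 = 2.
2 is placed in column 6, leaving r5c6 = 3.
The 3 cells of cage g must have product 30; hence r6c4 = 3.
Cage h has sum 13, so r6c5 = 4.
Cage k has sum 12; hence r5c3 = 4.
Row 6 already has 4, so r6c1 = 2.
Row 6 already has 4, which forces r6c2 = 5.
Cage j has sum 12, so r3c2 = 4.
Row 3 now contains 4, which forces r3c4 = 2.
Column 4 now contains 2, which forces r4c4 = 1.
1 is placed in row 4, so r4c5 = 6.
Column 4 now contains 2, which forces r5c4 = 5.
Row 5 now contains 5, leaving r5c5 = 2.
Column 4 now contains 1; hence r2c4 = 4.
The 3 cells of cage a must have sum 10; hence r2c5 = 1.
Row 3 now contains 2, so r3c3 = 6.
Column 5 already has 6; hence r3c5 = 3.
Row 4 now contains 6, which forces r4c2 = 2.
Cage f's pair has product 12; hence r1c1 = 4.
6 is placed in column 3, so r1c3 = 2.
Column 4 already has 4; hence r1c4 = 6.
Column 5 now contains 3; hence r1c5 = 5.
Row 2 now contains 4, leaving r2c1 = 3.
3 is placed in row 2, which forces r2c2 = 6.
6 is placed in row 1, leaving r1c2 = 3.
Filled in: 4 3 2 6 5 1 / 3 6 5 4 1 2 / 1 4 6 2 3 5 / 5 2 3 1 6 4 / 6 1 4 5 2 3 / 2 5 1 3 4 6.

4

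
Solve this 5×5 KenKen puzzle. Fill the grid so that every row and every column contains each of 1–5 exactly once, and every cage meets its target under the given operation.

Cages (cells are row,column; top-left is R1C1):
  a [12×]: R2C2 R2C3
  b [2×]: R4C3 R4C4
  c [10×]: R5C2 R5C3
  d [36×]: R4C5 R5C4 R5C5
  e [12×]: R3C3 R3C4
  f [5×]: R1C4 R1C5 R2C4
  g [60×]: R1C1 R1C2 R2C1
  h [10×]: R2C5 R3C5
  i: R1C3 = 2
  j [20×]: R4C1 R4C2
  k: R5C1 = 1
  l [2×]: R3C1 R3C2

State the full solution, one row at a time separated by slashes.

Cage i is given, so R1C3 = 2.
Cage f needs product 5; hence R1C4 = 5.
The 3 cells of cage f must have product 5; hence R1C5 = 1.
Cage f needs product 5; hence R2C4 = 1.
Column 3 now contains 2; hence R4C3 = 1.
Column 4 already has 1, leaving R4C4 = 2.
Cage d has product 36; hence R4C5 = 3.
Cage k is a single given cell, leaving R5C1 = 1.
Column 3 now contains 2, which forces R5C3 = 5.
The 3 cells of cage d must have product 36, so R5C4 = 3.
Cage d needs product 36, which forces R5C5 = 4.
Cage g has product 60; hence R2C1 = 5.
Row 2 now contains 5, which forces R2C5 = 2.
Column 1 already has 1, which forces R3C1 = 2.
Cage l needs two cells with product 2; hence R3C2 = 1.
Cage e's pair has product 12; hence R3C3 = 3.
Column 4 now contains 3, so R3C4 = 4.
Column 5 now contains 2; hence R3C5 = 5.
5 is placed in column 1, which forces R4C1 = 4.
Row 4 now contains 4; hence R4C2 = 5.
5 is placed in row 5, leaving R5C2 = 2.
Column 1 now contains 4, leaving R1C1 = 3.
Cage g has product 60; hence R1C2 = 4.
Cage a needs two cells with product 12, so R2C2 = 3.
Column 3 now contains 3, which forces R2C3 = 4.

3 4 2 5 1 / 5 3 4 1 2 / 2 1 3 4 5 / 4 5 1 2 3 / 1 2 5 3 4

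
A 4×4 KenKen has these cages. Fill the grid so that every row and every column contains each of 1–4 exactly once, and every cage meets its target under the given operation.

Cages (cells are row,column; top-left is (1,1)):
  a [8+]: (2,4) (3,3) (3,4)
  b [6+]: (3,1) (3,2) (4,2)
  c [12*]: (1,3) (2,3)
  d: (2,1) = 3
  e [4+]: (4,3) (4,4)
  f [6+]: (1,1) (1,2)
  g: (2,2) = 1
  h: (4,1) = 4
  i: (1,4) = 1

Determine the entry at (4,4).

3

Cage i is given, so (1,4) = 1.
Cage d is given, which forces (2,1) = 3.
Cage g is a single given cell; hence (2,2) = 1.
Row 2 already has 3, so (2,3) = 4.
Row 2 now contains 4, which forces (2,4) = 2.
H is a freebie, so (4,1) = 4.
Column 4 now contains 1; hence (4,4) = 3.
Column 1 already has 4, leaving (1,1) = 2.
Cage f's pair has sum 6, leaving (1,2) = 4.
4 is placed in column 3, which forces (1,3) = 3.
Cage b has sum 6, which forces (3,1) = 1.
Cage b has sum 6, so (3,2) = 3.
Cage a needs sum 8, leaving (3,3) = 2.
3 is placed in column 4, which forces (3,4) = 4.
3 is placed in row 4; hence (4,2) = 2.
3 is placed in row 4, leaving (4,3) = 1.
Completed grid: 2 4 3 1 / 3 1 4 2 / 1 3 2 4 / 4 2 1 3.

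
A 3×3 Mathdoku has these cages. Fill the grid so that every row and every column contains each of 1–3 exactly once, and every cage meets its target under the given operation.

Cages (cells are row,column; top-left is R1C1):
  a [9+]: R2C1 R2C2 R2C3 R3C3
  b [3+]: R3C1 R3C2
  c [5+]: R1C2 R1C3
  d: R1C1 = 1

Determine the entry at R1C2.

3

D is a freebie, leaving R1C1 = 1.
1 is placed in column 1; hence R3C1 = 2.
Row 3 now contains 2, leaving R3C2 = 1.
The 4 cells of cage a must have sum 9, so R3C3 = 3.
Cage c's pair has sum 5, leaving R1C2 = 3.
Column 3 already has 3, which forces R1C3 = 2.
Column 1 already has 2, which forces R2C1 = 3.
Cage a has sum 9, which forces R2C2 = 2.
The 4 cells of cage a must have sum 9, leaving R2C3 = 1.
Filled in: 1 3 2 / 3 2 1 / 2 1 3.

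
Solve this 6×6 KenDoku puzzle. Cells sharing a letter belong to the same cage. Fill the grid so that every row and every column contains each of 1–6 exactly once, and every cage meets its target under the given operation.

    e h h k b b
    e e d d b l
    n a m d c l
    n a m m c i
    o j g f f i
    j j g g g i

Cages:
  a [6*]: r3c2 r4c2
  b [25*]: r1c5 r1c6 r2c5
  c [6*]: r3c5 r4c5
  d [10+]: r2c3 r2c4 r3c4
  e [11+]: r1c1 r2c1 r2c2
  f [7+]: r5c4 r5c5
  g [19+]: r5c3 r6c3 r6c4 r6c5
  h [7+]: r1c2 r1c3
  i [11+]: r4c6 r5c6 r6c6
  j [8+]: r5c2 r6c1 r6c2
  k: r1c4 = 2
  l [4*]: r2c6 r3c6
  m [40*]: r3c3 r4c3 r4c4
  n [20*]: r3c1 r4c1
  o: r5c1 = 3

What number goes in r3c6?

1

K is a freebie; hence r1c4 = 2.
Cage b has product 25, so r1c5 = 1.
Cage b needs product 25, which forces r1c6 = 5.
The 3 cells of cage b must have product 25, leaving r2c5 = 5.
Cage o is given, so r5c1 = 3.
Row 1 needs a 6, and only r1c1 is open for it.
In column 3, 1 can only go at r2c3, so r2c3 = 1.
Cage e has sum 11, leaving r2c1 = 2.
Cage e has sum 11; hence r2c2 = 3.
1 is placed in row 2, which forces r2c6 = 4.
Cage l needs two cells with product 4, leaving r3c6 = 1.
Column 2 now contains 3, leaving r1c2 = 4.
Cage h's pair has sum 7, leaving r1c3 = 3.
4 is placed in row 2, leaving r2c4 = 6.
Cage a needs two cells with product 6; hence r3c2 = 6.
Cage d needs sum 10, so r3c4 = 3.
Row 3 already has 3, leaving r3c5 = 2.
Cage a's pair has product 6, which forces r4c2 = 1.
Column 5 now contains 2, which forces r4c5 = 3.
Column 5 now contains 2, leaving r5c5 = 6.
Row 5 already has 6, leaving r5c6 = 2.
Column 5 now contains 6; hence r6c5 = 4.
Cage m needs product 40, leaving r4c3 = 2.
Column 6 now contains 2, which forces r4c6 = 6.
2 is placed in row 5; hence r5c2 = 5.
Cage g needs sum 19, so r5c3 = 4.
The two cells of cage f must have sum 7, leaving r5c4 = 1.
The 3 cells of cage j must have sum 8, which forces r6c1 = 1.
The 3 cells of cage j must have sum 8, leaving r6c2 = 2.
Cage g has sum 19, leaving r6c3 = 6.
Row 6 now contains 4; hence r6c4 = 5.
Cage i needs sum 11; hence r6c6 = 3.
4 is placed in column 3, so r3c3 = 5.
Column 4 already has 5; hence r4c4 = 4.
5 is placed in row 3, which forces r3c1 = 4.
Row 4 already has 4; hence r4c1 = 5.
The full grid is 6 4 3 2 1 5 / 2 3 1 6 5 4 / 4 6 5 3 2 1 / 5 1 2 4 3 6 / 3 5 4 1 6 2 / 1 2 6 5 4 3.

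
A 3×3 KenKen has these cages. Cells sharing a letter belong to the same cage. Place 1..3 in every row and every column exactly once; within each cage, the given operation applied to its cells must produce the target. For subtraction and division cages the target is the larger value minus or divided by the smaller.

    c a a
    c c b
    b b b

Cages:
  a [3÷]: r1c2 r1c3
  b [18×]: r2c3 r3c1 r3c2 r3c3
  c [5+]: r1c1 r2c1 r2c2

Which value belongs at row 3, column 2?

The 4 cells of cage b must have product 18, so r2c3 = 3.
The 3 cells of cage c must have sum 5, so r1c1 = 2.
Cage a needs two cells with quotient 3, leaving r1c2 = 3.
3 is placed in column 3; hence r1c3 = 1.
3 is placed in row 2, so r2c1 = 1.
Cage c has sum 5, leaving r2c2 = 2.
Column 1 now contains 1, leaving r3c1 = 3.
Column 2 already has 2, leaving r3c2 = 1.
1 is placed in column 3, leaving r3c3 = 2.
Completed grid: 2 3 1 / 1 2 3 / 3 1 2.

1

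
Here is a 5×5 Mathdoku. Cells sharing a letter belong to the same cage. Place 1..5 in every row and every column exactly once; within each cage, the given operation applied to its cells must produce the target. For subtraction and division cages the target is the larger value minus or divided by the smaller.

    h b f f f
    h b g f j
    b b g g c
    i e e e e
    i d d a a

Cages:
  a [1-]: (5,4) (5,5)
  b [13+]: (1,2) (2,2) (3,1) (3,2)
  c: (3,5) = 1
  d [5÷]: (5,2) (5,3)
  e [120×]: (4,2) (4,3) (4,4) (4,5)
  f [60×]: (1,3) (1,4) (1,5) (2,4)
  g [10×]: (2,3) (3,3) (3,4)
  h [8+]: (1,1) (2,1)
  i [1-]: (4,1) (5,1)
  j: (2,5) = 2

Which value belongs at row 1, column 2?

2

Cage j is a single given cell, which forces (2,5) = 2.
Cage c is given, which forces (3,5) = 1.
Cage g needs product 10; hence (2,3) = 1.
Column 3 now contains 1, which forces (5,3) = 5.
Cage f has product 60, leaving (1,4) = 1.
Column 3 now contains 5; hence (3,3) = 2.
Cage g needs product 10, so (3,4) = 5.
Row 5 now contains 5, which forces (5,2) = 1.
The 4 cells of cage b must have sum 13; hence (1,2) = 2.
Cage f has product 60, so (1,5) = 5.
The 4 cells of cage b must have sum 13, leaving (2,2) = 4.
Row 2 already has 4; hence (2,4) = 3.
The 4 cells of cage b must have sum 13, leaving (3,1) = 4.
Cage b needs sum 13; hence (3,2) = 3.
Column 2 already has 3, so (4,2) = 5.
Row 1 already has 5, leaving (1,1) = 3.
The 4 cells of cage f must have product 60, which forces (1,3) = 4.
Row 2 already has 3, leaving (2,1) = 5.
Column 3 now contains 4, so (4,3) = 3.
The 4 cells of cage e must have product 120, so (4,4) = 2.
Row 4 already has 3, so (4,5) = 4.
3 is placed in column 1; hence (5,1) = 2.
Column 4 already has 2; hence (5,4) = 4.
Cage a needs two cells with difference 1; hence (5,5) = 3.
Row 4 now contains 2, which forces (4,1) = 1.
The full grid is 3 2 4 1 5 / 5 4 1 3 2 / 4 3 2 5 1 / 1 5 3 2 4 / 2 1 5 4 3.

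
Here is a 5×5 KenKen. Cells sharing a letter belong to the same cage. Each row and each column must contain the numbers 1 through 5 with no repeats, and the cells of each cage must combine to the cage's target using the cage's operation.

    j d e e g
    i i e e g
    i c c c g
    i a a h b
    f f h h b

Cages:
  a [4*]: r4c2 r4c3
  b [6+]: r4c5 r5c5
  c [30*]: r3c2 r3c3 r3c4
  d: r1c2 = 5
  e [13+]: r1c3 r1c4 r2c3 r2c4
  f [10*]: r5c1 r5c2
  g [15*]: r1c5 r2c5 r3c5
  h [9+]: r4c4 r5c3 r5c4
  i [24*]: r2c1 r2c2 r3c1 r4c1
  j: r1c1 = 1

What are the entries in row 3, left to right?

J is a freebie, so r1c1 = 1.
Cage d is a single given cell; hence r1c2 = 5.
Row 1 now contains 5; hence r1c5 = 3.
Column 2 already has 5, which forces r5c2 = 2.
Cage i has product 24; hence r2c2 = 1.
Row 2 already has 1, so r2c5 = 5.
Column 2 already has 2, which forces r3c2 = 3.
Column 5 now contains 5, which forces r3c5 = 1.
Column 2 already has 1, which forces r4c2 = 4.
4 is placed in row 4, leaving r4c3 = 1.
Column 5 now contains 1, which forces r4c5 = 2.
2 is placed in row 5, which forces r5c1 = 5.
Column 5 now contains 1; hence r5c5 = 4.
Row 4 now contains 2, leaving r4c1 = 3.
The 3 cells of cage h must have sum 9, which forces r4c4 = 5.
Row 5 now contains 4, leaving r5c3 = 3.
Cage h needs sum 9, so r5c4 = 1.
Cage e needs sum 13, leaving r1c3 = 2.
Cage e has sum 13; hence r1c4 = 4.
3 is placed in column 3; hence r2c3 = 4.
The 4 cells of cage e must have sum 13, so r2c4 = 3.
Cage c has product 30; hence r3c3 = 5.
Column 4 already has 5, which forces r3c4 = 2.
Row 2 already has 4, leaving r2c1 = 2.
Row 3 already has 2, leaving r3c1 = 4.
The full grid is 1 5 2 4 3 / 2 1 4 3 5 / 4 3 5 2 1 / 3 4 1 5 2 / 5 2 3 1 4.

4 3 5 2 1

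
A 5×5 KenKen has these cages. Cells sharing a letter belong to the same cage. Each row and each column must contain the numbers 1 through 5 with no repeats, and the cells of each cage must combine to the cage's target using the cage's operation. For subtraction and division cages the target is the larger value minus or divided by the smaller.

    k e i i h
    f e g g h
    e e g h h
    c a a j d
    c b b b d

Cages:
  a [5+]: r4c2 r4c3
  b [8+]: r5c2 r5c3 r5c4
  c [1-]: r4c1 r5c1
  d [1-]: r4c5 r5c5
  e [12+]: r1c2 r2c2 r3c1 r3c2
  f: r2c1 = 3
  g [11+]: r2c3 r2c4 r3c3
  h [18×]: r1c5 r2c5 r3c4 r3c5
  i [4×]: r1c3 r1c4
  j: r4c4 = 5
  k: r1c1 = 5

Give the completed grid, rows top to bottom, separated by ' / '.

Cage k is given; hence r1c1 = 5.
Cage f is given, which forces r2c1 = 3.
Cage h has product 18; hence r3c4 = 3.
Cage j is given, so r4c4 = 5.
The 4 cells of cage h must have product 18, so r1c5 = 3.
Row 1 needs a 2, and only r1c2 is open for it.
In row 4, 3 can only go at r4c2, so r4c2 = 3.
Cage a's pair has sum 5, leaving r4c3 = 2.
The 3 cells of cage g must have sum 11; hence r2c4 = 2.
Row 2 already has 2; hence r2c5 = 1.
Column 5 now contains 1, which forces r3c5 = 2.
2 is placed in row 4, so r4c1 = 1.
Column 5 now contains 1; hence r4c5 = 4.
Cage c's pair has difference 1, which forces r5c1 = 2.
Column 5 now contains 2; hence r5c5 = 5.
Cage e has sum 12; hence r2c2 = 5.
5 is placed in row 2, so r2c3 = 4.
1 is placed in column 1, so r3c1 = 4.
Cage e has sum 12, so r3c2 = 1.
Column 3 now contains 4, which forces r3c3 = 5.
1 is placed in column 2, leaving r5c2 = 4.
Cage b needs sum 8; hence r5c3 = 3.
Row 5 now contains 4, leaving r5c4 = 1.
Column 3 now contains 4, leaving r1c3 = 1.
1 is placed in column 4, leaving r1c4 = 4.

5 2 1 4 3 / 3 5 4 2 1 / 4 1 5 3 2 / 1 3 2 5 4 / 2 4 3 1 5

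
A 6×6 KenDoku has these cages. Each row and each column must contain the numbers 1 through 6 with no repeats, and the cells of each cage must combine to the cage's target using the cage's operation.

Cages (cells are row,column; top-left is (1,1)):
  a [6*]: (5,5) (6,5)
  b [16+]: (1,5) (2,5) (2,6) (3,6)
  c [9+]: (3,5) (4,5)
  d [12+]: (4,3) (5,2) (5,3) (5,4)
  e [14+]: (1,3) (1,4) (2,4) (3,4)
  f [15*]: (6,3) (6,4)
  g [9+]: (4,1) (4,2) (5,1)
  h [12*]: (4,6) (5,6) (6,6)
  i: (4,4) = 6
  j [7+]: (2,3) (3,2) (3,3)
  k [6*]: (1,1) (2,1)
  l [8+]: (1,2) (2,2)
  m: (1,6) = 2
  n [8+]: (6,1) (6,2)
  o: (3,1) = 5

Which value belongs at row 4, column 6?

3

M is a freebie, which forces (1,6) = 2.
Cage o is a single given cell, which forces (3,1) = 5.
I is a freebie, leaving (4,4) = 6.
The only place for 4 in row 6 is (6,6).
Row 6 needs a 1, and only (6,5) is open for it.
Cage a's pair has product 6, leaving (5,5) = 6.
6 is placed in column 5; hence (3,5) = 4.
The two cells of cage c must have sum 9, which forces (4,5) = 5.
5 is placed in column 5; hence (1,5) = 3.
Cage b has sum 16, so (2,5) = 2.
Cage b needs sum 16; hence (2,6) = 5.
Cage b needs sum 16; hence (3,6) = 6.
Cage l's pair has sum 8, which forces (1,2) = 5.
Row 2 now contains 5; hence (2,2) = 3.
Row 2 now contains 3, so (2,3) = 4.
Row 2 now contains 4, which forces (2,4) = 1.
Cage k needs two cells with product 6, leaving (1,1) = 1.
Column 3 already has 4; hence (1,3) = 6.
1 is placed in column 4, so (1,4) = 4.
Row 2 already has 1; hence (2,1) = 6.
Cage e needs sum 14, which forces (3,4) = 3.
6 is placed in column 1; hence (6,1) = 2.
Row 6 now contains 2, which forces (6,2) = 6.
3 is placed in column 4, which forces (6,4) = 5.
Cage g has sum 9, so (4,2) = 2.
Cage d needs sum 12, which forces (4,3) = 1.
1 is placed in row 4, which forces (4,6) = 3.
The 4 cells of cage d must have sum 12, which forces (5,2) = 4.
Cage d has sum 12, so (5,3) = 5.
Column 4 already has 5; hence (5,4) = 2.
Column 6 now contains 3, so (5,6) = 1.
Row 6 now contains 5; hence (6,3) = 3.
2 is placed in column 2, which forces (3,2) = 1.
Column 3 already has 1, which forces (3,3) = 2.
3 is placed in row 4, leaving (4,1) = 4.
4 is placed in row 5, leaving (5,1) = 3.
The full grid is 1 5 6 4 3 2 / 6 3 4 1 2 5 / 5 1 2 3 4 6 / 4 2 1 6 5 3 / 3 4 5 2 6 1 / 2 6 3 5 1 4.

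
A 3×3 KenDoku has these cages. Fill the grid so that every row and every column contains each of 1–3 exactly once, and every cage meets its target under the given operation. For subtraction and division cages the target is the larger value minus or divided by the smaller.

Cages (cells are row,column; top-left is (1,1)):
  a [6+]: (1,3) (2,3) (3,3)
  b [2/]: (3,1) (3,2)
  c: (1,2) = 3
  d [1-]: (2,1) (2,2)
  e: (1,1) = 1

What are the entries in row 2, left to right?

3 2 1

Cage e is a single given cell, leaving (1,1) = 1.
Cage c is a single given cell, leaving (1,2) = 3.
Row 1 now contains 3, which forces (1,3) = 2.
1 is placed in column 1; hence (3,1) = 2.
2 is placed in row 3, so (3,2) = 1.
Row 3 already has 1, so (3,3) = 3.
Column 1 already has 2; hence (2,1) = 3.
1 is placed in column 2, which forces (2,2) = 2.
Column 3 now contains 3, leaving (2,3) = 1.
Completed grid: 1 3 2 / 3 2 1 / 2 1 3.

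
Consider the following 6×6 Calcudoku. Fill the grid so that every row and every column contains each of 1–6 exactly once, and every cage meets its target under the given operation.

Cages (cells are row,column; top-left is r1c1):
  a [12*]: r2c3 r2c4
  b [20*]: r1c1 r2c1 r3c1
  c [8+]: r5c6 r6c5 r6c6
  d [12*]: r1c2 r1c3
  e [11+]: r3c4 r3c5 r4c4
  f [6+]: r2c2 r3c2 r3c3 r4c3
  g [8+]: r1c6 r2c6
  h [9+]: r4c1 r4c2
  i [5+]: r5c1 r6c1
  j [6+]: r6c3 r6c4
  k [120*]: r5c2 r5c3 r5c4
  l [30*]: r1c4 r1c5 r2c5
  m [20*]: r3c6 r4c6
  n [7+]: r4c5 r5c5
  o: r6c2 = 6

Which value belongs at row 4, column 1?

Cage o is a single given cell; hence r6c2 = 6.
In column 1, 6 can only go at r4c1, so r4c1 = 6.
The two cells of cage h must have sum 9, which forces r4c2 = 3.
In column 2, 5 can only go at r5c2, so r5c2 = 5.
Column 2 needs a 4, and only r1c2 is open for it.
The two cells of cage d must have product 12, which forces r1c3 = 3.
The only place for 5 in column 3 is r6c3.
Cage j's pair has sum 6; hence r6c4 = 1.
Column 6 needs a 1, and only r5c6 is open for it.
In row 6, 2 can only go at r6c1, so r6c1 = 2.
Column 1 now contains 2, which forces r5c1 = 3.
Row 5 needs a 2, and only r5c5 is open for it.
The two cells of cage n must have sum 7, so r4c5 = 5.
Row 4 already has 5, which forces r4c6 = 4.
Column 6 already has 4, leaving r6c6 = 3.
The 3 cells of cage l must have product 30, so r1c4 = 5.
Column 6 already has 4, so r3c6 = 5.
4 is placed in row 4; hence r4c4 = 2.
Row 6 now contains 3, leaving r6c5 = 4.
Row 1 already has 5, so r1c1 = 1.
Row 1 already has 1, which forces r1c5 = 6.
Row 1 already has 6, leaving r1c6 = 2.
Cage b needs product 20, which forces r2c1 = 5.
The 4 cells of cage f must have sum 6; hence r2c2 = 2.
Row 2 now contains 2, which forces r2c3 = 4.
6 is placed in column 5; hence r2c5 = 1.
2 is placed in column 6, so r2c6 = 6.
Cage b needs product 20, leaving r3c1 = 4.
Cage f has sum 6; hence r3c2 = 1.
Cage f has sum 6, leaving r3c3 = 2.
6 is placed in column 5; hence r3c5 = 3.
2 is placed in row 4, which forces r4c3 = 1.
4 is placed in column 3, so r5c3 = 6.
Row 5 already has 6, so r5c4 = 4.
Row 2 already has 6, leaving r2c4 = 3.
Row 3 already has 3, which forces r3c4 = 6.
Completed grid: 1 4 3 5 6 2 / 5 2 4 3 1 6 / 4 1 2 6 3 5 / 6 3 1 2 5 4 / 3 5 6 4 2 1 / 2 6 5 1 4 3.

6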